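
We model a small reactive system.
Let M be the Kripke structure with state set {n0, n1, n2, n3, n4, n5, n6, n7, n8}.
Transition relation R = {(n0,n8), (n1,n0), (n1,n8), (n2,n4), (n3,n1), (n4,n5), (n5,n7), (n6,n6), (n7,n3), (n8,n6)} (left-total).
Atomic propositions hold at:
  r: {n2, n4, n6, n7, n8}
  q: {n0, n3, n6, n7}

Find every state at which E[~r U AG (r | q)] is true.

{n0, n1, n3, n6, n8}

Sat(~r) = {n0, n1, n3, n5}
Sat(r | q) = {n0, n2, n3, n4, n6, n7, n8}
AG (r | q): greatest fixpoint, start Z0 = {n0, n2, n3, n4, n6, n7, n8}, keep only states in Sat with every successor in Z. Z1 = {n0, n2, n6, n7, n8}; Z2 = {n0, n6, n8}; fixed.
Sat(AG (r | q)) = {n0, n6, n8}
E[~r U AG (r | q)]: least fixpoint, start Z0 = Sat(AG (r | q)) = {n0, n6, n8}, add states in Sat(~r) with some successor in Z. Z1 = {n0, n1, n6, n8}; Z2 = {n0, n1, n3, n6, n8}; fixed.
Sat(E[~r U AG (r | q)]) = {n0, n1, n3, n6, n8}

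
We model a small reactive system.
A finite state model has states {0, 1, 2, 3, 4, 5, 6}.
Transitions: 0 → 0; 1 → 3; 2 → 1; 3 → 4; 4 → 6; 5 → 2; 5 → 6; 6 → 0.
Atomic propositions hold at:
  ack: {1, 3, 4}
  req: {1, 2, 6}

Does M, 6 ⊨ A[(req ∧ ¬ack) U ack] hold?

Sat(¬ack) = {0, 2, 5, 6}
Sat(req ∧ ¬ack) = {2, 6}
A[(req ∧ ¬ack) U ack]: least fixpoint, start Z0 = Sat(ack) = {1, 3, 4}, add states in Sat(req ∧ ¬ack) with every successor in Z. Z1 = {1, 2, 3, 4}; fixed.
Sat(A[(req ∧ ¬ack) U ack]) = {1, 2, 3, 4}
6 ∉ Sat(A[(req ∧ ¬ack) U ack]) = {1, 2, 3, 4}, so the formula does not hold at 6.

No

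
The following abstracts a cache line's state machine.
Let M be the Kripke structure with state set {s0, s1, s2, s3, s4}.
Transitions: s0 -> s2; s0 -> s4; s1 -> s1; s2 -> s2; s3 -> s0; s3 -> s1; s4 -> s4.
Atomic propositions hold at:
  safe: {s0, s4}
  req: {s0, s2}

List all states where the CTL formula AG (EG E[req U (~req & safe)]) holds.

{s4}

Sat(~req) = {s1, s3, s4}
Sat(~req & safe) = {s4}
E[req U (~req & safe)]: least fixpoint, start Z0 = Sat((~req & safe)) = {s4}, add states in Sat(req) with some successor in Z. Z1 = {s0, s4}; fixed.
Sat(E[req U (~req & safe)]) = {s0, s4}
EG E[req U (~req & safe)]: greatest fixpoint, start Z0 = {s0, s4}, keep only states in Sat with some successor in Z. Already a fixed point.
Sat(EG E[req U (~req & safe)]) = {s0, s4}
AG (EG E[req U (~req & safe)]): greatest fixpoint, start Z0 = {s0, s4}, keep only states in Sat with every successor in Z. Z1 = {s4}; fixed.
Sat(AG (EG E[req U (~req & safe)])) = {s4}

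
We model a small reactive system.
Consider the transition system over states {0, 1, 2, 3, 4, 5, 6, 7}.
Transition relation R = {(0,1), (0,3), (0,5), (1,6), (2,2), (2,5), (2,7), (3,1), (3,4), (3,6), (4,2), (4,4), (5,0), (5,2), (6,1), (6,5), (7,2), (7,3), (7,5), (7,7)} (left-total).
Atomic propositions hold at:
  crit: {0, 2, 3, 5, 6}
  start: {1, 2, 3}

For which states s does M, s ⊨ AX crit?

{1, 5}

Sat(AX crit) = {s : every successor in {0, 2, 3, 5, 6}} = {1, 5}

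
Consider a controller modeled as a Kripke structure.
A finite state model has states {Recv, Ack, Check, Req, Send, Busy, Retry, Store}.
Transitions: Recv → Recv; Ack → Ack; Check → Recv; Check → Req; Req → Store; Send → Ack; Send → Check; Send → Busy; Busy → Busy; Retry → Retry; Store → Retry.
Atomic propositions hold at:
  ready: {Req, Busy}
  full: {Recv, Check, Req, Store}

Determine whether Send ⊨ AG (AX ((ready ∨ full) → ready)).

Sat(ready ∨ full) = {Recv, Check, Req, Busy, Store}
Sat((ready ∨ full) → ready) = {Ack, Req, Send, Busy, Retry}
Sat(AX ((ready ∨ full) → ready)) = {s : every successor in {Ack, Req, Send, Busy, Retry}} = {Ack, Busy, Retry, Store}
AG (AX ((ready ∨ full) → ready)): greatest fixpoint, start Z0 = {Ack, Busy, Retry, Store}, keep only states in Sat with every successor in Z. Already a fixed point.
Sat(AG (AX ((ready ∨ full) → ready))) = {Ack, Busy, Retry, Store}
Send ∉ Sat(AG (AX ((ready ∨ full) → ready))) = {Ack, Busy, Retry, Store}, so the formula does not hold at Send.

No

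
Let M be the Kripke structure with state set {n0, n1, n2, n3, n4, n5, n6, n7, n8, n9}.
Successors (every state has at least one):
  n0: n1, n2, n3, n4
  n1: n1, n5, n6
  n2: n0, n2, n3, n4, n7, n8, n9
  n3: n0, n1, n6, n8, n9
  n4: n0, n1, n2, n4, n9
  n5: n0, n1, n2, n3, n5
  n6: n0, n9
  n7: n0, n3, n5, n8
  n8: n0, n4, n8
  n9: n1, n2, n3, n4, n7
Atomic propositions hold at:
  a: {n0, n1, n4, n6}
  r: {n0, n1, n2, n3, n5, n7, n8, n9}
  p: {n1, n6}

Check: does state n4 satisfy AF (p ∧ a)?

No

Sat(p ∧ a) = {n1, n6}
AF (p ∧ a): least fixpoint, start Z0 = {n1, n6}, add states with every successor in Z. Already a fixed point.
Sat(AF (p ∧ a)) = {n1, n6}
n4 ∉ Sat(AF (p ∧ a)) = {n1, n6}, so the formula does not hold at n4.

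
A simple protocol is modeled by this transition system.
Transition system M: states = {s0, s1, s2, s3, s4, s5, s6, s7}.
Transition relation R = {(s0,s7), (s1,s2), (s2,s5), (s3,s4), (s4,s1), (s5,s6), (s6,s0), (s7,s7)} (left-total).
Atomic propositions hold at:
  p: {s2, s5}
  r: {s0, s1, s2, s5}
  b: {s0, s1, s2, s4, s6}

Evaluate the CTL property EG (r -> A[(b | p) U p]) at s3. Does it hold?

No

Sat(b | p) = {s0, s1, s2, s4, s5, s6}
A[(b | p) U p]: least fixpoint, start Z0 = Sat(p) = {s2, s5}, add states in Sat(b | p) with every successor in Z. Z1 = {s1, s2, s5}; Z2 = {s1, s2, s4, s5}; fixed.
Sat(A[(b | p) U p]) = {s1, s2, s4, s5}
Sat(r -> A[(b | p) U p]) = {s1, s2, s3, s4, s5, s6, s7}
EG (r -> A[(b | p) U p]): greatest fixpoint, start Z0 = {s1, s2, s3, s4, s5, s6, s7}, keep only states in Sat with some successor in Z. Z1 = {s1, s2, s3, s4, s5, s7}; Z2 = {s1, s2, s3, s4, s7}; Z3 = {s1, s3, s4, s7}; Z4 = {s3, s4, s7}; Z5 = {s3, s7}; Z6 = {s7}; fixed.
Sat(EG (r -> A[(b | p) U p])) = {s7}
s3 ∉ Sat(EG (r -> A[(b | p) U p])) = {s7}, so the formula does not hold at s3.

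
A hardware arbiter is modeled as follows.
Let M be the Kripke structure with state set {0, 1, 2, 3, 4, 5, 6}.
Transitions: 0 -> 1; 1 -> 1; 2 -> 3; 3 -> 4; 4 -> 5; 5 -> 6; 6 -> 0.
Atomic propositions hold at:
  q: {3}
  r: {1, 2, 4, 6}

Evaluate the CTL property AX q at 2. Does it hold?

Sat(AX q) = {s : every successor in {3}} = {2}
2 ∈ Sat(AX q) = {2}, so the formula holds at 2.

Yes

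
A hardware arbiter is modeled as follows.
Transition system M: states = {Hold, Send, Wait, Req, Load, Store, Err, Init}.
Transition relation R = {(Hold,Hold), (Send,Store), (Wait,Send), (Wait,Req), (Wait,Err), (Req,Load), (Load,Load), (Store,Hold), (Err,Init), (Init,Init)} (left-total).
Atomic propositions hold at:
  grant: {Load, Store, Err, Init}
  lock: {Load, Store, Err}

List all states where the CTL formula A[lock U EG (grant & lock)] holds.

Sat(grant & lock) = {Load, Store, Err}
EG (grant & lock): greatest fixpoint, start Z0 = {Load, Store, Err}, keep only states in Sat with some successor in Z. Z1 = {Load}; fixed.
Sat(EG (grant & lock)) = {Load}
A[lock U EG (grant & lock)]: least fixpoint, start Z0 = Sat(EG (grant & lock)) = {Load}, add states in Sat(lock) with every successor in Z. Already a fixed point.
Sat(A[lock U EG (grant & lock)]) = {Load}

{Load}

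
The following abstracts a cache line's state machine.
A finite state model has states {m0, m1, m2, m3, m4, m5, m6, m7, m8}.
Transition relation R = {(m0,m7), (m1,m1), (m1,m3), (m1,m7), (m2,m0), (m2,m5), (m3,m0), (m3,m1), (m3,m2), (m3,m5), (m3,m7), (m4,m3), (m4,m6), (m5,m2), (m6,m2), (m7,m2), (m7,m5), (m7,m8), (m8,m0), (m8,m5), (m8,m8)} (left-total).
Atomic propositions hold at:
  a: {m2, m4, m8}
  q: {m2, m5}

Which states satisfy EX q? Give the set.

Sat(EX q) = {s : some successor in {m2, m5}} = {m2, m3, m5, m6, m7, m8}

{m2, m3, m5, m6, m7, m8}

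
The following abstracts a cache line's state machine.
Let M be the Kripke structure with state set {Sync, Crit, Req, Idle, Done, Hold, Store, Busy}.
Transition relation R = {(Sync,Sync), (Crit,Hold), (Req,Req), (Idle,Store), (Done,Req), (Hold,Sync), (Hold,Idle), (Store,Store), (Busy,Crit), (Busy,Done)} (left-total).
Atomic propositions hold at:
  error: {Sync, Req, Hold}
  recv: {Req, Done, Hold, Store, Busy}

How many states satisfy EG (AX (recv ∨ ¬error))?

Sat(¬error) = {Crit, Idle, Done, Store, Busy}
Sat(recv ∨ ¬error) = {Crit, Req, Idle, Done, Hold, Store, Busy}
Sat(AX (recv ∨ ¬error)) = {s : every successor in {Crit, Req, Idle, Done, Hold, Store, Busy}} = {Crit, Req, Idle, Done, Store, Busy}
EG (AX (recv ∨ ¬error)): greatest fixpoint, start Z0 = {Crit, Req, Idle, Done, Store, Busy}, keep only states in Sat with some successor in Z. Z1 = {Req, Idle, Done, Store, Busy}; fixed.
Sat(EG (AX (recv ∨ ¬error))) = {Req, Idle, Done, Store, Busy}
|Sat(EG (AX (recv ∨ ¬error)))| = |{Req, Idle, Done, Store, Busy}| = 5.

5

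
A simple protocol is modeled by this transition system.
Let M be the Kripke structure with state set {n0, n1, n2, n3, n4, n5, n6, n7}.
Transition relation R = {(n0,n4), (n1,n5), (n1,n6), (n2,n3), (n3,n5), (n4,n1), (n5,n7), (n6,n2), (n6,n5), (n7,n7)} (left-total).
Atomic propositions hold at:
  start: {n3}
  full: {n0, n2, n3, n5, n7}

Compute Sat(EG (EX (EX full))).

{n1, n2, n3, n4, n5, n6, n7}

Sat(EX full) = {s : some successor in {n0, n2, n3, n5, n7}} = {n1, n2, n3, n5, n6, n7}
Sat(EX (EX full)) = {s : some successor in {n1, n2, n3, n5, n6, n7}} = {n1, n2, n3, n4, n5, n6, n7}
EG (EX (EX full)): greatest fixpoint, start Z0 = {n1, n2, n3, n4, n5, n6, n7}, keep only states in Sat with some successor in Z. Already a fixed point.
Sat(EG (EX (EX full))) = {n1, n2, n3, n4, n5, n6, n7}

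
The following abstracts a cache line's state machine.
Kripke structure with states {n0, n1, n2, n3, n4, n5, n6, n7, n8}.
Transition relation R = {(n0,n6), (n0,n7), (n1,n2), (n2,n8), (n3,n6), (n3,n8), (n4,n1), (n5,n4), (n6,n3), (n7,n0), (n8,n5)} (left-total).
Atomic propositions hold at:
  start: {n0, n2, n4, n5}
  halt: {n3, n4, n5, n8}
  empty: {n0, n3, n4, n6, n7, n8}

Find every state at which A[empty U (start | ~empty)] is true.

{n0, n1, n2, n4, n5, n7, n8}

Sat(~empty) = {n1, n2, n5}
Sat(start | ~empty) = {n0, n1, n2, n4, n5}
A[empty U (start | ~empty)]: least fixpoint, start Z0 = Sat((start | ~empty)) = {n0, n1, n2, n4, n5}, add states in Sat(empty) with every successor in Z. Z1 = {n0, n1, n2, n4, n5, n7, n8}; fixed.
Sat(A[empty U (start | ~empty)]) = {n0, n1, n2, n4, n5, n7, n8}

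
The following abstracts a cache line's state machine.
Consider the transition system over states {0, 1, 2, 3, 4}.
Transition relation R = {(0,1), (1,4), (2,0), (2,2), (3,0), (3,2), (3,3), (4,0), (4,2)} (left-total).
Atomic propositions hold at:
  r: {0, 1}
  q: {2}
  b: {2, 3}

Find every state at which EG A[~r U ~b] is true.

{0, 1, 4}

Sat(~r) = {2, 3, 4}
Sat(~b) = {0, 1, 4}
A[~r U ~b]: least fixpoint, start Z0 = Sat(~b) = {0, 1, 4}, add states in Sat(~r) with every successor in Z. Already a fixed point.
Sat(A[~r U ~b]) = {0, 1, 4}
EG A[~r U ~b]: greatest fixpoint, start Z0 = {0, 1, 4}, keep only states in Sat with some successor in Z. Already a fixed point.
Sat(EG A[~r U ~b]) = {0, 1, 4}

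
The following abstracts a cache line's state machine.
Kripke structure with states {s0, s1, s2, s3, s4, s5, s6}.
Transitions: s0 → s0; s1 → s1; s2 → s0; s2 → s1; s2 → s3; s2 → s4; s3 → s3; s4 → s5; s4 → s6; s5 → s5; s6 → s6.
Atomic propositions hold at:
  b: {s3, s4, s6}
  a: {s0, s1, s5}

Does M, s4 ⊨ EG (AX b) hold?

No

Sat(AX b) = {s : every successor in {s3, s4, s6}} = {s3, s6}
EG (AX b): greatest fixpoint, start Z0 = {s3, s6}, keep only states in Sat with some successor in Z. Already a fixed point.
Sat(EG (AX b)) = {s3, s6}
s4 ∉ Sat(EG (AX b)) = {s3, s6}, so the formula does not hold at s4.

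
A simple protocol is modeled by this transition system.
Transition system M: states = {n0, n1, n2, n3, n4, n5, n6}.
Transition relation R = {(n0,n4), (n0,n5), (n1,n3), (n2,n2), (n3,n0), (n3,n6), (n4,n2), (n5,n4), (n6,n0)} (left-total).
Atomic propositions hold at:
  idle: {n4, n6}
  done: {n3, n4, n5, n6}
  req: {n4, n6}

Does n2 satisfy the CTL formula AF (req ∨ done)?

No

Sat(req ∨ done) = {n3, n4, n5, n6}
AF (req ∨ done): least fixpoint, start Z0 = {n3, n4, n5, n6}, add states with every successor in Z. Z1 = {n0, n1, n3, n4, n5, n6}; fixed.
Sat(AF (req ∨ done)) = {n0, n1, n3, n4, n5, n6}
n2 ∉ Sat(AF (req ∨ done)) = {n0, n1, n3, n4, n5, n6}, so the formula does not hold at n2.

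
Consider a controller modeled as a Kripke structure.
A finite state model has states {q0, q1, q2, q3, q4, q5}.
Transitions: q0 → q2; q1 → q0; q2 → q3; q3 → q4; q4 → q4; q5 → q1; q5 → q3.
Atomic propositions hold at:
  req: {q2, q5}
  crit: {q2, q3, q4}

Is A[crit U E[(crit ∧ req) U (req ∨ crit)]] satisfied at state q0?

No

Sat(crit ∧ req) = {q2}
Sat(req ∨ crit) = {q2, q3, q4, q5}
E[(crit ∧ req) U (req ∨ crit)]: least fixpoint, start Z0 = Sat((req ∨ crit)) = {q2, q3, q4, q5}, add states in Sat(crit ∧ req) with some successor in Z. Already a fixed point.
Sat(E[(crit ∧ req) U (req ∨ crit)]) = {q2, q3, q4, q5}
A[crit U E[(crit ∧ req) U (req ∨ crit)]]: least fixpoint, start Z0 = Sat(E[(crit ∧ req) U (req ∨ crit)]) = {q2, q3, q4, q5}, add states in Sat(crit) with every successor in Z. Already a fixed point.
Sat(A[crit U E[(crit ∧ req) U (req ∨ crit)]]) = {q2, q3, q4, q5}
q0 ∉ Sat(A[crit U E[(crit ∧ req) U (req ∨ crit)]]) = {q2, q3, q4, q5}, so the formula does not hold at q0.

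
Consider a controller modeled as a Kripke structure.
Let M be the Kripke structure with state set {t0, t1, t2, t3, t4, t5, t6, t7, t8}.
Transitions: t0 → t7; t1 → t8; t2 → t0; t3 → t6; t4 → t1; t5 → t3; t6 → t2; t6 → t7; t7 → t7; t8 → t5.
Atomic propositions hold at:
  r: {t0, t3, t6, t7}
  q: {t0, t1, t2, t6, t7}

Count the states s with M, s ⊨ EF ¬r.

Sat(¬r) = {t1, t2, t4, t5, t8}
EF ¬r: least fixpoint, start Z0 = {t1, t2, t4, t5, t8}, add states with some successor in Z. Z1 = {t1, t2, t4, t5, t6, t8}; Z2 = {t1, t2, t3, t4, t5, t6, t8}; fixed.
Sat(EF ¬r) = {t1, t2, t3, t4, t5, t6, t8}
|Sat(EF ¬r)| = |{t1, t2, t3, t4, t5, t6, t8}| = 7.

7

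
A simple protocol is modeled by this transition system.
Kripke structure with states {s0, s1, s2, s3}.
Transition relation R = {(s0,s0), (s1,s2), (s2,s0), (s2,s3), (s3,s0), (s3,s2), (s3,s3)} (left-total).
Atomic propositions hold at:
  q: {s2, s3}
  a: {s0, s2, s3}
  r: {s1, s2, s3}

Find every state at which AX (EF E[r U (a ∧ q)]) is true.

Sat(a ∧ q) = {s2, s3}
E[r U (a ∧ q)]: least fixpoint, start Z0 = Sat((a ∧ q)) = {s2, s3}, add states in Sat(r) with some successor in Z. Z1 = {s1, s2, s3}; fixed.
Sat(E[r U (a ∧ q)]) = {s1, s2, s3}
EF E[r U (a ∧ q)]: least fixpoint, start Z0 = {s1, s2, s3}, add states with some successor in Z. Already a fixed point.
Sat(EF E[r U (a ∧ q)]) = {s1, s2, s3}
Sat(AX (EF E[r U (a ∧ q)])) = {s : every successor in {s1, s2, s3}} = {s1}

{s1}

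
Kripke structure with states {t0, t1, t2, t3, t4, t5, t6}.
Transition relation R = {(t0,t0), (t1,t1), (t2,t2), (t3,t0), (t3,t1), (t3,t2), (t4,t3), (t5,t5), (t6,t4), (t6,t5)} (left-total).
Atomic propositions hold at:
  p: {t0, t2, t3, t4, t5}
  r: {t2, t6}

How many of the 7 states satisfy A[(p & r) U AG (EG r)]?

1

Sat(p & r) = {t2}
EG r: greatest fixpoint, start Z0 = {t2, t6}, keep only states in Sat with some successor in Z. Z1 = {t2}; fixed.
Sat(EG r) = {t2}
AG (EG r): greatest fixpoint, start Z0 = {t2}, keep only states in Sat with every successor in Z. Already a fixed point.
Sat(AG (EG r)) = {t2}
A[(p & r) U AG (EG r)]: least fixpoint, start Z0 = Sat(AG (EG r)) = {t2}, add states in Sat(p & r) with every successor in Z. Already a fixed point.
Sat(A[(p & r) U AG (EG r)]) = {t2}
|Sat(A[(p & r) U AG (EG r)])| = |{t2}| = 1.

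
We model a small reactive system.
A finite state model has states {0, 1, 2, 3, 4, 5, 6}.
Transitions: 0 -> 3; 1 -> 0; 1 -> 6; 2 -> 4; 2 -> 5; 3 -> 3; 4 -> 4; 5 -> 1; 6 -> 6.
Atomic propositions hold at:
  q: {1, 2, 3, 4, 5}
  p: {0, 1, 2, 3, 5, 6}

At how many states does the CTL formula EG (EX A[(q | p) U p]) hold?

6

Sat(q | p) = {0, 1, 2, 3, 4, 5, 6}
A[(q | p) U p]: least fixpoint, start Z0 = Sat(p) = {0, 1, 2, 3, 5, 6}, add states in Sat(q | p) with every successor in Z. Already a fixed point.
Sat(A[(q | p) U p]) = {0, 1, 2, 3, 5, 6}
Sat(EX A[(q | p) U p]) = {s : some successor in {0, 1, 2, 3, 5, 6}} = {0, 1, 2, 3, 5, 6}
EG (EX A[(q | p) U p]): greatest fixpoint, start Z0 = {0, 1, 2, 3, 5, 6}, keep only states in Sat with some successor in Z. Already a fixed point.
Sat(EG (EX A[(q | p) U p])) = {0, 1, 2, 3, 5, 6}
|Sat(EG (EX A[(q | p) U p]))| = |{0, 1, 2, 3, 5, 6}| = 6.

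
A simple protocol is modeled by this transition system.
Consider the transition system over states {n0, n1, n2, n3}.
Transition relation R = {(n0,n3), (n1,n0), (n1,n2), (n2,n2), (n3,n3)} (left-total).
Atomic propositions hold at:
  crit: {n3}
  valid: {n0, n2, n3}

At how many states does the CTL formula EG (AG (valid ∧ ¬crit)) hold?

Sat(¬crit) = {n0, n1, n2}
Sat(valid ∧ ¬crit) = {n0, n2}
AG (valid ∧ ¬crit): greatest fixpoint, start Z0 = {n0, n2}, keep only states in Sat with every successor in Z. Z1 = {n2}; fixed.
Sat(AG (valid ∧ ¬crit)) = {n2}
EG (AG (valid ∧ ¬crit)): greatest fixpoint, start Z0 = {n2}, keep only states in Sat with some successor in Z. Already a fixed point.
Sat(EG (AG (valid ∧ ¬crit))) = {n2}
|Sat(EG (AG (valid ∧ ¬crit)))| = |{n2}| = 1.

1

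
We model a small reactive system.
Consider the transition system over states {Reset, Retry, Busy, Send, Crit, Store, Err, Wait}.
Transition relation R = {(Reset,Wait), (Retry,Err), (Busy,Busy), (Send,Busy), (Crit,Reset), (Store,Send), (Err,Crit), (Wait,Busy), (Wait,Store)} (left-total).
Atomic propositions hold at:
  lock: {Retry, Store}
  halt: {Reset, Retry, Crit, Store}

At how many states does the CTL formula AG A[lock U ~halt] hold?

Sat(~halt) = {Busy, Send, Err, Wait}
A[lock U ~halt]: least fixpoint, start Z0 = Sat(~halt) = {Busy, Send, Err, Wait}, add states in Sat(lock) with every successor in Z. Z1 = {Retry, Busy, Send, Store, Err, Wait}; fixed.
Sat(A[lock U ~halt]) = {Retry, Busy, Send, Store, Err, Wait}
AG A[lock U ~halt]: greatest fixpoint, start Z0 = {Retry, Busy, Send, Store, Err, Wait}, keep only states in Sat with every successor in Z. Z1 = {Retry, Busy, Send, Store, Wait}; Z2 = {Busy, Send, Store, Wait}; fixed.
Sat(AG A[lock U ~halt]) = {Busy, Send, Store, Wait}
|Sat(AG A[lock U ~halt])| = |{Busy, Send, Store, Wait}| = 4.

4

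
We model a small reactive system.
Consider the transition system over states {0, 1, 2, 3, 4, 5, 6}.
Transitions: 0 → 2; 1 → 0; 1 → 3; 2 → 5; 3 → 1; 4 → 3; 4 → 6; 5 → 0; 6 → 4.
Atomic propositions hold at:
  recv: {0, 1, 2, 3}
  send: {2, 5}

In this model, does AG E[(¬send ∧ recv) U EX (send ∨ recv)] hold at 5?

Sat(¬send) = {0, 1, 3, 4, 6}
Sat(¬send ∧ recv) = {0, 1, 3}
Sat(send ∨ recv) = {0, 1, 2, 3, 5}
Sat(EX (send ∨ recv)) = {s : some successor in {0, 1, 2, 3, 5}} = {0, 1, 2, 3, 4, 5}
E[(¬send ∧ recv) U EX (send ∨ recv)]: least fixpoint, start Z0 = Sat(EX (send ∨ recv)) = {0, 1, 2, 3, 4, 5}, add states in Sat(¬send ∧ recv) with some successor in Z. Already a fixed point.
Sat(E[(¬send ∧ recv) U EX (send ∨ recv)]) = {0, 1, 2, 3, 4, 5}
AG E[(¬send ∧ recv) U EX (send ∨ recv)]: greatest fixpoint, start Z0 = {0, 1, 2, 3, 4, 5}, keep only states in Sat with every successor in Z. Z1 = {0, 1, 2, 3, 5}; fixed.
Sat(AG E[(¬send ∧ recv) U EX (send ∨ recv)]) = {0, 1, 2, 3, 5}
5 ∈ Sat(AG E[(¬send ∧ recv) U EX (send ∨ recv)]) = {0, 1, 2, 3, 5}, so the formula holds at 5.

Yes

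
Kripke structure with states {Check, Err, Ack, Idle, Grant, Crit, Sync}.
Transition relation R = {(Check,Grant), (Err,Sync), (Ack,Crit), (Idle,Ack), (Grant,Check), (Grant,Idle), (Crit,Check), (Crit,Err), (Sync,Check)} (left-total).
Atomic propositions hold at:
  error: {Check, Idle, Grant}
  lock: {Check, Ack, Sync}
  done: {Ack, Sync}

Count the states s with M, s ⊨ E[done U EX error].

5

Sat(EX error) = {s : some successor in {Check, Idle, Grant}} = {Check, Grant, Crit, Sync}
E[done U EX error]: least fixpoint, start Z0 = Sat(EX error) = {Check, Grant, Crit, Sync}, add states in Sat(done) with some successor in Z. Z1 = {Check, Ack, Grant, Crit, Sync}; fixed.
Sat(E[done U EX error]) = {Check, Ack, Grant, Crit, Sync}
|Sat(E[done U EX error])| = |{Check, Ack, Grant, Crit, Sync}| = 5.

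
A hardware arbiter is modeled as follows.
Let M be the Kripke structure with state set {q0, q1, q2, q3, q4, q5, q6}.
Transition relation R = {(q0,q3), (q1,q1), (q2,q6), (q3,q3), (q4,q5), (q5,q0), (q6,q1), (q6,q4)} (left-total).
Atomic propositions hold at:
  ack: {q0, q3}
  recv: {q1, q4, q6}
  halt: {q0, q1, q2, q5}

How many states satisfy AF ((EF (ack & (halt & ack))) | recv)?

6

Sat(halt & ack) = {q0}
Sat(ack & (halt & ack)) = {q0}
EF (ack & (halt & ack)): least fixpoint, start Z0 = {q0}, add states with some successor in Z. Z1 = {q0, q5}; Z2 = {q0, q4, q5}; Z3 = {q0, q4, q5, q6}; Z4 = {q0, q2, q4, q5, q6}; fixed.
Sat(EF (ack & (halt & ack))) = {q0, q2, q4, q5, q6}
Sat((EF (ack & (halt & ack))) | recv) = {q0, q1, q2, q4, q5, q6}
AF ((EF (ack & (halt & ack))) | recv): least fixpoint, start Z0 = {q0, q1, q2, q4, q5, q6}, add states with every successor in Z. Already a fixed point.
Sat(AF ((EF (ack & (halt & ack))) | recv)) = {q0, q1, q2, q4, q5, q6}
|Sat(AF ((EF (ack & (halt & ack))) | recv))| = |{q0, q1, q2, q4, q5, q6}| = 6.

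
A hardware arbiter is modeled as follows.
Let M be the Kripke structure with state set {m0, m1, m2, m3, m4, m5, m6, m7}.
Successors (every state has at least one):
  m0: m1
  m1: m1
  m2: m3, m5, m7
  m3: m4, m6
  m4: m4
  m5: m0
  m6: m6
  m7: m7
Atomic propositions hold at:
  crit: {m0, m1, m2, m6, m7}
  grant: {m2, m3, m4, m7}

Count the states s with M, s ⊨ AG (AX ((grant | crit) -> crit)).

5

Sat(grant | crit) = {m0, m1, m2, m3, m4, m6, m7}
Sat((grant | crit) -> crit) = {m0, m1, m2, m5, m6, m7}
Sat(AX ((grant | crit) -> crit)) = {s : every successor in {m0, m1, m2, m5, m6, m7}} = {m0, m1, m5, m6, m7}
AG (AX ((grant | crit) -> crit)): greatest fixpoint, start Z0 = {m0, m1, m5, m6, m7}, keep only states in Sat with every successor in Z. Already a fixed point.
Sat(AG (AX ((grant | crit) -> crit))) = {m0, m1, m5, m6, m7}
|Sat(AG (AX ((grant | crit) -> crit)))| = |{m0, m1, m5, m6, m7}| = 5.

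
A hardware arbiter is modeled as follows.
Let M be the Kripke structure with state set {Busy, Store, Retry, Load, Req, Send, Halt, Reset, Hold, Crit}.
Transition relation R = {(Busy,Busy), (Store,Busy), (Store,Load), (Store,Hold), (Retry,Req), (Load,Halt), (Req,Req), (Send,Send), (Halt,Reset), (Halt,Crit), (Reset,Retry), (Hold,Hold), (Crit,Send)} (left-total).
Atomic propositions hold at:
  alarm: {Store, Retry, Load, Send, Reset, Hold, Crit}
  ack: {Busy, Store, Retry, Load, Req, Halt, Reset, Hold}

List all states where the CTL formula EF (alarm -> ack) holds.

{Busy, Store, Retry, Load, Req, Halt, Reset, Hold}

Sat(alarm -> ack) = {Busy, Store, Retry, Load, Req, Halt, Reset, Hold}
EF (alarm -> ack): least fixpoint, start Z0 = {Busy, Store, Retry, Load, Req, Halt, Reset, Hold}, add states with some successor in Z. Already a fixed point.
Sat(EF (alarm -> ack)) = {Busy, Store, Retry, Load, Req, Halt, Reset, Hold}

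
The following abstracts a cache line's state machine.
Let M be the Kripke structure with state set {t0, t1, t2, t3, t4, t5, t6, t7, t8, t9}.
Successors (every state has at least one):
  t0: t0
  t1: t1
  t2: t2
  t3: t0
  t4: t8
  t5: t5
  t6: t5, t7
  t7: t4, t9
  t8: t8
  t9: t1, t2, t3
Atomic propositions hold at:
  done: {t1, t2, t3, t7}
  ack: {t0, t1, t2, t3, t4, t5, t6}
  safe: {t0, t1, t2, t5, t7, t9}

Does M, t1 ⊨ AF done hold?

AF done: least fixpoint, start Z0 = {t1, t2, t3, t7}, add states with every successor in Z. Z1 = {t1, t2, t3, t7, t9}; fixed.
Sat(AF done) = {t1, t2, t3, t7, t9}
t1 ∈ Sat(AF done) = {t1, t2, t3, t7, t9}, so the formula holds at t1.

Yes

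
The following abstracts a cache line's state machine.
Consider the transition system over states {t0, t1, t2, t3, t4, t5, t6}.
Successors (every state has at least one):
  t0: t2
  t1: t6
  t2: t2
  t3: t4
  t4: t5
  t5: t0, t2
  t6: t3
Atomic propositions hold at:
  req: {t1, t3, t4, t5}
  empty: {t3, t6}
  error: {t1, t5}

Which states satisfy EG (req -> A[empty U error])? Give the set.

A[empty U error]: least fixpoint, start Z0 = Sat(error) = {t1, t5}, add states in Sat(empty) with every successor in Z. Already a fixed point.
Sat(A[empty U error]) = {t1, t5}
Sat(req -> A[empty U error]) = {t0, t1, t2, t5, t6}
EG (req -> A[empty U error]): greatest fixpoint, start Z0 = {t0, t1, t2, t5, t6}, keep only states in Sat with some successor in Z. Z1 = {t0, t1, t2, t5}; Z2 = {t0, t2, t5}; fixed.
Sat(EG (req -> A[empty U error])) = {t0, t2, t5}

{t0, t2, t5}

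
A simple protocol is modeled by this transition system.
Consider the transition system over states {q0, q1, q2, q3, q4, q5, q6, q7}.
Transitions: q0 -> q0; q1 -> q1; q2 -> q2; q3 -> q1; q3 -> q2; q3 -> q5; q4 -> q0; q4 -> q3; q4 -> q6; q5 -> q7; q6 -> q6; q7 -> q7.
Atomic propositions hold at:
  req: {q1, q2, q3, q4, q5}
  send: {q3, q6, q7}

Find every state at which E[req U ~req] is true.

Sat(~req) = {q0, q6, q7}
E[req U ~req]: least fixpoint, start Z0 = Sat(~req) = {q0, q6, q7}, add states in Sat(req) with some successor in Z. Z1 = {q0, q4, q5, q6, q7}; Z2 = {q0, q3, q4, q5, q6, q7}; fixed.
Sat(E[req U ~req]) = {q0, q3, q4, q5, q6, q7}

{q0, q3, q4, q5, q6, q7}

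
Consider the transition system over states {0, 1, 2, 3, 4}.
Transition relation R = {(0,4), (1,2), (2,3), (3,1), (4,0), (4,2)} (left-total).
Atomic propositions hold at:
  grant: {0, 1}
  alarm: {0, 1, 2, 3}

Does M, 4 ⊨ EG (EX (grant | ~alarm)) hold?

Sat(~alarm) = {4}
Sat(grant | ~alarm) = {0, 1, 4}
Sat(EX (grant | ~alarm)) = {s : some successor in {0, 1, 4}} = {0, 3, 4}
EG (EX (grant | ~alarm)): greatest fixpoint, start Z0 = {0, 3, 4}, keep only states in Sat with some successor in Z. Z1 = {0, 4}; fixed.
Sat(EG (EX (grant | ~alarm))) = {0, 4}
4 ∈ Sat(EG (EX (grant | ~alarm))) = {0, 4}, so the formula holds at 4.

Yes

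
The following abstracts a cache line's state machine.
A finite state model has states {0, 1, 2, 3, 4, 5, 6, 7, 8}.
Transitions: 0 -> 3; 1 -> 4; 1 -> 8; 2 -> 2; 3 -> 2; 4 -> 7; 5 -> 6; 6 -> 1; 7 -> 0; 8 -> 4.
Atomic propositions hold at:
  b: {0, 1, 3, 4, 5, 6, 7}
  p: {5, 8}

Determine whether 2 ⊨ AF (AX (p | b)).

Sat(p | b) = {0, 1, 3, 4, 5, 6, 7, 8}
Sat(AX (p | b)) = {s : every successor in {0, 1, 3, 4, 5, 6, 7, 8}} = {0, 1, 4, 5, 6, 7, 8}
AF (AX (p | b)): least fixpoint, start Z0 = {0, 1, 4, 5, 6, 7, 8}, add states with every successor in Z. Already a fixed point.
Sat(AF (AX (p | b))) = {0, 1, 4, 5, 6, 7, 8}
2 ∉ Sat(AF (AX (p | b))) = {0, 1, 4, 5, 6, 7, 8}, so the formula does not hold at 2.

No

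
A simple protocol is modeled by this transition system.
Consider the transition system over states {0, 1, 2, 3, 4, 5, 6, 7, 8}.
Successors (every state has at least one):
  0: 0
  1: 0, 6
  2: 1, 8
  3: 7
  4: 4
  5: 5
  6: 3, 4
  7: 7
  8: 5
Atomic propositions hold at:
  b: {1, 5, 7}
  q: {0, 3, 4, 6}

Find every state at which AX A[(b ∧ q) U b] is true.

{3, 5, 7, 8}

Sat(b ∧ q) = ∅
A[(b ∧ q) U b]: least fixpoint, start Z0 = Sat(b) = {1, 5, 7}, add states in Sat(b ∧ q) with every successor in Z. Already a fixed point.
Sat(A[(b ∧ q) U b]) = {1, 5, 7}
Sat(AX A[(b ∧ q) U b]) = {s : every successor in {1, 5, 7}} = {3, 5, 7, 8}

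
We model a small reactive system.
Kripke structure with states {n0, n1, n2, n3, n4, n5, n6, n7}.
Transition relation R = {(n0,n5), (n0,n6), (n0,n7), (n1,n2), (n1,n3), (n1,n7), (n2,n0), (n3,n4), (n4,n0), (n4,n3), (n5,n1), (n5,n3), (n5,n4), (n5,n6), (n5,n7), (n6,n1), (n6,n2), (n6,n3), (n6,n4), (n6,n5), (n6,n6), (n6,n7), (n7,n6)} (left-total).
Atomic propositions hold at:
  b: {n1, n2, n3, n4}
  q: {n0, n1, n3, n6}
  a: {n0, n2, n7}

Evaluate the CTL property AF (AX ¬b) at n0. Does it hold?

Sat(¬b) = {n0, n5, n6, n7}
Sat(AX ¬b) = {s : every successor in {n0, n5, n6, n7}} = {n0, n2, n7}
AF (AX ¬b): least fixpoint, start Z0 = {n0, n2, n7}, add states with every successor in Z. Already a fixed point.
Sat(AF (AX ¬b)) = {n0, n2, n7}
n0 ∈ Sat(AF (AX ¬b)) = {n0, n2, n7}, so the formula holds at n0.

Yes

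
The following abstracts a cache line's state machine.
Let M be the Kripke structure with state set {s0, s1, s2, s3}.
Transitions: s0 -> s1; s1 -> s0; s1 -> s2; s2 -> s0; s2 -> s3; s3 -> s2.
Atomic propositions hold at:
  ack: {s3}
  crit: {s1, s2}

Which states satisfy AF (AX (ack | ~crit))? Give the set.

Sat(~crit) = {s0, s3}
Sat(ack | ~crit) = {s0, s3}
Sat(AX (ack | ~crit)) = {s : every successor in {s0, s3}} = {s2}
AF (AX (ack | ~crit)): least fixpoint, start Z0 = {s2}, add states with every successor in Z. Z1 = {s2, s3}; fixed.
Sat(AF (AX (ack | ~crit))) = {s2, s3}

{s2, s3}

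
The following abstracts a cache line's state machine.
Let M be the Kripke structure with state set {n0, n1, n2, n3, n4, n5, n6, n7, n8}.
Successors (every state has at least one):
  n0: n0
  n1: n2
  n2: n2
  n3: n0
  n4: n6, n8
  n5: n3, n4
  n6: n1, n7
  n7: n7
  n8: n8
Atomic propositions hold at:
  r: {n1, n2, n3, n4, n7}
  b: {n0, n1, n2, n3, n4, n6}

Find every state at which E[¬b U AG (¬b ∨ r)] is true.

Sat(¬b) = {n5, n7, n8}
Sat(¬b ∨ r) = {n1, n2, n3, n4, n5, n7, n8}
AG (¬b ∨ r): greatest fixpoint, start Z0 = {n1, n2, n3, n4, n5, n7, n8}, keep only states in Sat with every successor in Z. Z1 = {n1, n2, n5, n7, n8}; Z2 = {n1, n2, n7, n8}; fixed.
Sat(AG (¬b ∨ r)) = {n1, n2, n7, n8}
E[¬b U AG (¬b ∨ r)]: least fixpoint, start Z0 = Sat(AG (¬b ∨ r)) = {n1, n2, n7, n8}, add states in Sat(¬b) with some successor in Z. Already a fixed point.
Sat(E[¬b U AG (¬b ∨ r)]) = {n1, n2, n7, n8}

{n1, n2, n7, n8}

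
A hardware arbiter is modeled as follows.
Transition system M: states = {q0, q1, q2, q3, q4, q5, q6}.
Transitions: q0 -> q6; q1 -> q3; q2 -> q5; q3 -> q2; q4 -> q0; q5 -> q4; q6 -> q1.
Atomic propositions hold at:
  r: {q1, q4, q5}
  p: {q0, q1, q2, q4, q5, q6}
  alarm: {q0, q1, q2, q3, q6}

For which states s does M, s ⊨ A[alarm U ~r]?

{q0, q1, q2, q3, q6}

Sat(~r) = {q0, q2, q3, q6}
A[alarm U ~r]: least fixpoint, start Z0 = Sat(~r) = {q0, q2, q3, q6}, add states in Sat(alarm) with every successor in Z. Z1 = {q0, q1, q2, q3, q6}; fixed.
Sat(A[alarm U ~r]) = {q0, q1, q2, q3, q6}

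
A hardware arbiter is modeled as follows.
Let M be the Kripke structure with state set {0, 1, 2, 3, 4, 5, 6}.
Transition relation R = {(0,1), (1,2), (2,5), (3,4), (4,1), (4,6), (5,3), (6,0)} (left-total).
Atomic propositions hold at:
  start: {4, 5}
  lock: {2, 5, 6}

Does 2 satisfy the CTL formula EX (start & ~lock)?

No

Sat(~lock) = {0, 1, 3, 4}
Sat(start & ~lock) = {4}
Sat(EX (start & ~lock)) = {s : some successor in {4}} = {3}
2 ∉ Sat(EX (start & ~lock)) = {3}, so the formula does not hold at 2.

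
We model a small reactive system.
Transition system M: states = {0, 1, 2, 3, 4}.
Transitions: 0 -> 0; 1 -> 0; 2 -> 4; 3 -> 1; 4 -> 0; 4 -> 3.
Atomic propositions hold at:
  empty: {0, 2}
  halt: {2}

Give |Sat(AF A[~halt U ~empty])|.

4

Sat(~halt) = {0, 1, 3, 4}
Sat(~empty) = {1, 3, 4}
A[~halt U ~empty]: least fixpoint, start Z0 = Sat(~empty) = {1, 3, 4}, add states in Sat(~halt) with every successor in Z. Already a fixed point.
Sat(A[~halt U ~empty]) = {1, 3, 4}
AF A[~halt U ~empty]: least fixpoint, start Z0 = {1, 3, 4}, add states with every successor in Z. Z1 = {1, 2, 3, 4}; fixed.
Sat(AF A[~halt U ~empty]) = {1, 2, 3, 4}
|Sat(AF A[~halt U ~empty])| = |{1, 2, 3, 4}| = 4.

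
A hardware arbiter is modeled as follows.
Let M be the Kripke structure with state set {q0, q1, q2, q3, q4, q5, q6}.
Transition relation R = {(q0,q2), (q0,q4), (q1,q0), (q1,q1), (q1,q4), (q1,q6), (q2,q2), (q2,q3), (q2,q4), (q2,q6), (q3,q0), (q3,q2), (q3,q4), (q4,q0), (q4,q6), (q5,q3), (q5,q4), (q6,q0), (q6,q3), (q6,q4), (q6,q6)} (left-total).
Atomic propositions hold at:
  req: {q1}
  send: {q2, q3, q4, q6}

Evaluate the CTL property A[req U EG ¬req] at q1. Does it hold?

Sat(¬req) = {q0, q2, q3, q4, q5, q6}
EG ¬req: greatest fixpoint, start Z0 = {q0, q2, q3, q4, q5, q6}, keep only states in Sat with some successor in Z. Already a fixed point.
Sat(EG ¬req) = {q0, q2, q3, q4, q5, q6}
A[req U EG ¬req]: least fixpoint, start Z0 = Sat(EG ¬req) = {q0, q2, q3, q4, q5, q6}, add states in Sat(req) with every successor in Z. Already a fixed point.
Sat(A[req U EG ¬req]) = {q0, q2, q3, q4, q5, q6}
q1 ∉ Sat(A[req U EG ¬req]) = {q0, q2, q3, q4, q5, q6}, so the formula does not hold at q1.

No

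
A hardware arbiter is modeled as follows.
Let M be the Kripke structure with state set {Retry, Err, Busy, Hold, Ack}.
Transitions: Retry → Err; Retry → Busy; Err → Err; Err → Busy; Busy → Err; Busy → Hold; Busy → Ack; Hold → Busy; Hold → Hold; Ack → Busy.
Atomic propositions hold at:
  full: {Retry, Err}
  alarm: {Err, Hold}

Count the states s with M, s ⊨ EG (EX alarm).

Sat(EX alarm) = {s : some successor in {Err, Hold}} = {Retry, Err, Busy, Hold}
EG (EX alarm): greatest fixpoint, start Z0 = {Retry, Err, Busy, Hold}, keep only states in Sat with some successor in Z. Already a fixed point.
Sat(EG (EX alarm)) = {Retry, Err, Busy, Hold}
|Sat(EG (EX alarm))| = |{Retry, Err, Busy, Hold}| = 4.

4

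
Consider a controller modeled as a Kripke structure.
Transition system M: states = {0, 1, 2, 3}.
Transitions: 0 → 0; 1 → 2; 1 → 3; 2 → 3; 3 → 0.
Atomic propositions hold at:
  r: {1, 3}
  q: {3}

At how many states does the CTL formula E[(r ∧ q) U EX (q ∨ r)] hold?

2

Sat(r ∧ q) = {3}
Sat(q ∨ r) = {1, 3}
Sat(EX (q ∨ r)) = {s : some successor in {1, 3}} = {1, 2}
E[(r ∧ q) U EX (q ∨ r)]: least fixpoint, start Z0 = Sat(EX (q ∨ r)) = {1, 2}, add states in Sat(r ∧ q) with some successor in Z. Already a fixed point.
Sat(E[(r ∧ q) U EX (q ∨ r)]) = {1, 2}
|Sat(E[(r ∧ q) U EX (q ∨ r)])| = |{1, 2}| = 2.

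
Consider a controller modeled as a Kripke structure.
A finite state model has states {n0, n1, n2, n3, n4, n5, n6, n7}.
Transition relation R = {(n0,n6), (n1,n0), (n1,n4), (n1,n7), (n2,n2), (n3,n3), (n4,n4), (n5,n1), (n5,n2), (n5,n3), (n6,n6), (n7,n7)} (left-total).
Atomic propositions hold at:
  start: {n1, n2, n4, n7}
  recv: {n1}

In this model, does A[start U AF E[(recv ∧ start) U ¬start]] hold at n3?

Yes

Sat(recv ∧ start) = {n1}
Sat(¬start) = {n0, n3, n5, n6}
E[(recv ∧ start) U ¬start]: least fixpoint, start Z0 = Sat(¬start) = {n0, n3, n5, n6}, add states in Sat(recv ∧ start) with some successor in Z. Z1 = {n0, n1, n3, n5, n6}; fixed.
Sat(E[(recv ∧ start) U ¬start]) = {n0, n1, n3, n5, n6}
AF E[(recv ∧ start) U ¬start]: least fixpoint, start Z0 = {n0, n1, n3, n5, n6}, add states with every successor in Z. Already a fixed point.
Sat(AF E[(recv ∧ start) U ¬start]) = {n0, n1, n3, n5, n6}
A[start U AF E[(recv ∧ start) U ¬start]]: least fixpoint, start Z0 = Sat(AF E[(recv ∧ start) U ¬start]) = {n0, n1, n3, n5, n6}, add states in Sat(start) with every successor in Z. Already a fixed point.
Sat(A[start U AF E[(recv ∧ start) U ¬start]]) = {n0, n1, n3, n5, n6}
n3 ∈ Sat(A[start U AF E[(recv ∧ start) U ¬start]]) = {n0, n1, n3, n5, n6}, so the formula holds at n3.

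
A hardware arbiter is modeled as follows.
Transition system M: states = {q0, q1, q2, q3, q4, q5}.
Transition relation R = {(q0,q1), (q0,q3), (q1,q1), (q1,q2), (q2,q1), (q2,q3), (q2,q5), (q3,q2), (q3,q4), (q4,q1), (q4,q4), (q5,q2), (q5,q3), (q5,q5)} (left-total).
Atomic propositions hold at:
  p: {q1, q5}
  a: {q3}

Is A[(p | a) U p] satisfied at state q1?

Yes

Sat(p | a) = {q1, q3, q5}
A[(p | a) U p]: least fixpoint, start Z0 = Sat(p) = {q1, q5}, add states in Sat(p | a) with every successor in Z. Already a fixed point.
Sat(A[(p | a) U p]) = {q1, q5}
q1 ∈ Sat(A[(p | a) U p]) = {q1, q5}, so the formula holds at q1.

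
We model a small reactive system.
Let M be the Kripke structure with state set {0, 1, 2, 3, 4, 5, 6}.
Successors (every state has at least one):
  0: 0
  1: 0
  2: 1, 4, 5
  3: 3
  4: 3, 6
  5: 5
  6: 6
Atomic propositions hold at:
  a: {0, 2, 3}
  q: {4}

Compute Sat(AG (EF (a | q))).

{0, 1, 3}

Sat(a | q) = {0, 2, 3, 4}
EF (a | q): least fixpoint, start Z0 = {0, 2, 3, 4}, add states with some successor in Z. Z1 = {0, 1, 2, 3, 4}; fixed.
Sat(EF (a | q)) = {0, 1, 2, 3, 4}
AG (EF (a | q)): greatest fixpoint, start Z0 = {0, 1, 2, 3, 4}, keep only states in Sat with every successor in Z. Z1 = {0, 1, 3}; fixed.
Sat(AG (EF (a | q))) = {0, 1, 3}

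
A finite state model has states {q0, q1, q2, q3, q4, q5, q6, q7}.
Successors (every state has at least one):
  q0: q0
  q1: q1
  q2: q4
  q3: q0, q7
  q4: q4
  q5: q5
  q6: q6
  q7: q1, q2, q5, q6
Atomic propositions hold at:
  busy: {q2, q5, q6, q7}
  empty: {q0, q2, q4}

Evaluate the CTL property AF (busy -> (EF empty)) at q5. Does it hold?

No

EF empty: least fixpoint, start Z0 = {q0, q2, q4}, add states with some successor in Z. Z1 = {q0, q2, q3, q4, q7}; fixed.
Sat(EF empty) = {q0, q2, q3, q4, q7}
Sat(busy -> (EF empty)) = {q0, q1, q2, q3, q4, q7}
AF (busy -> (EF empty)): least fixpoint, start Z0 = {q0, q1, q2, q3, q4, q7}, add states with every successor in Z. Already a fixed point.
Sat(AF (busy -> (EF empty))) = {q0, q1, q2, q3, q4, q7}
q5 ∉ Sat(AF (busy -> (EF empty))) = {q0, q1, q2, q3, q4, q7}, so the formula does not hold at q5.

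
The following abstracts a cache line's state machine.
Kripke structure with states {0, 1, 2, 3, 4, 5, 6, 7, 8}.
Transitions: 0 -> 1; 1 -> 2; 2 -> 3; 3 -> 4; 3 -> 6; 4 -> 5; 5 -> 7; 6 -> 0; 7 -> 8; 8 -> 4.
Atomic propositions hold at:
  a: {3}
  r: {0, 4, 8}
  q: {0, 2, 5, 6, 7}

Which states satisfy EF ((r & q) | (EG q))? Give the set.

{0, 1, 2, 3, 6}

Sat(r & q) = {0}
EG q: greatest fixpoint, start Z0 = {0, 2, 5, 6, 7}, keep only states in Sat with some successor in Z. Z1 = {5, 6}; Z2 = ∅; fixed.
Sat(EG q) = ∅
Sat((r & q) | (EG q)) = {0}
EF ((r & q) | (EG q)): least fixpoint, start Z0 = {0}, add states with some successor in Z. Z1 = {0, 6}; Z2 = {0, 3, 6}; Z3 = {0, 2, 3, 6}; Z4 = {0, 1, 2, 3, 6}; fixed.
Sat(EF ((r & q) | (EG q))) = {0, 1, 2, 3, 6}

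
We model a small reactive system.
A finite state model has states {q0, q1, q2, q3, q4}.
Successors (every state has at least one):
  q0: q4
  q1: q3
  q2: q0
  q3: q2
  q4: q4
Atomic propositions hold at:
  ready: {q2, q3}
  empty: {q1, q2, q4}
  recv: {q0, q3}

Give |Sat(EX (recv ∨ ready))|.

Sat(recv ∨ ready) = {q0, q2, q3}
Sat(EX (recv ∨ ready)) = {s : some successor in {q0, q2, q3}} = {q1, q2, q3}
|Sat(EX (recv ∨ ready))| = |{q1, q2, q3}| = 3.

3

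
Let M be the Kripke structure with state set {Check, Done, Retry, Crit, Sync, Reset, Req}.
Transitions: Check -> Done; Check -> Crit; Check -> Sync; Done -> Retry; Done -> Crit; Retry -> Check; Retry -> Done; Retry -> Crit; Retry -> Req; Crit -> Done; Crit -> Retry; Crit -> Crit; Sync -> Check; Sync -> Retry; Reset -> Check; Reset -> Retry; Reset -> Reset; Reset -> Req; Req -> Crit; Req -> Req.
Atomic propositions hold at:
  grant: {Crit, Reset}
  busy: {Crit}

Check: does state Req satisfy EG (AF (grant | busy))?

Sat(grant | busy) = {Crit, Reset}
AF (grant | busy): least fixpoint, start Z0 = {Crit, Reset}, add states with every successor in Z. Already a fixed point.
Sat(AF (grant | busy)) = {Crit, Reset}
EG (AF (grant | busy)): greatest fixpoint, start Z0 = {Crit, Reset}, keep only states in Sat with some successor in Z. Already a fixed point.
Sat(EG (AF (grant | busy))) = {Crit, Reset}
Req ∉ Sat(EG (AF (grant | busy))) = {Crit, Reset}, so the formula does not hold at Req.

No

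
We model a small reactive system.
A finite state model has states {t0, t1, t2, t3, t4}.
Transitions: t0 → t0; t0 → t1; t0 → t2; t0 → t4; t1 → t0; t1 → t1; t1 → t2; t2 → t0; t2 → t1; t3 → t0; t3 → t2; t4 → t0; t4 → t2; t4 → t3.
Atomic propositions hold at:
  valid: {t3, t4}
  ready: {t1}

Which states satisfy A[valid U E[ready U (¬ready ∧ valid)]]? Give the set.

Sat(¬ready) = {t0, t2, t3, t4}
Sat(¬ready ∧ valid) = {t3, t4}
E[ready U (¬ready ∧ valid)]: least fixpoint, start Z0 = Sat((¬ready ∧ valid)) = {t3, t4}, add states in Sat(ready) with some successor in Z. Already a fixed point.
Sat(E[ready U (¬ready ∧ valid)]) = {t3, t4}
A[valid U E[ready U (¬ready ∧ valid)]]: least fixpoint, start Z0 = Sat(E[ready U (¬ready ∧ valid)]) = {t3, t4}, add states in Sat(valid) with every successor in Z. Already a fixed point.
Sat(A[valid U E[ready U (¬ready ∧ valid)]]) = {t3, t4}

{t3, t4}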